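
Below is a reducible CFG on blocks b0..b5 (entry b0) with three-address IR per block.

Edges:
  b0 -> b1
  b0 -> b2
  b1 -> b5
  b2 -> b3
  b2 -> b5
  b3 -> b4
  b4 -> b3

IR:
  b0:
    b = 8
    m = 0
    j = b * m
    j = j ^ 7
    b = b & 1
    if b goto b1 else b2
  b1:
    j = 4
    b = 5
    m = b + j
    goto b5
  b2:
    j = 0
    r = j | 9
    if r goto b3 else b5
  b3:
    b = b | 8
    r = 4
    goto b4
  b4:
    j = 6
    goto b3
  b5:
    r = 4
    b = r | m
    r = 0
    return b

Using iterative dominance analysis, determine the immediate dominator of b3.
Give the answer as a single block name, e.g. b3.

idom tree: b1←b0 b2←b0 b3←b2 b4←b3 b5←b0
Dom at joins:
  b3: preds {b2,b4}: {b0,b2} ∩ {b0,b2,b3,b4} = {b0,b2}; idom=b2
  b5: preds {b1,b2}: {b0,b1} ∩ {b0,b2} = {b0}; idom=b0

idom(b3) = b2

Answer: b2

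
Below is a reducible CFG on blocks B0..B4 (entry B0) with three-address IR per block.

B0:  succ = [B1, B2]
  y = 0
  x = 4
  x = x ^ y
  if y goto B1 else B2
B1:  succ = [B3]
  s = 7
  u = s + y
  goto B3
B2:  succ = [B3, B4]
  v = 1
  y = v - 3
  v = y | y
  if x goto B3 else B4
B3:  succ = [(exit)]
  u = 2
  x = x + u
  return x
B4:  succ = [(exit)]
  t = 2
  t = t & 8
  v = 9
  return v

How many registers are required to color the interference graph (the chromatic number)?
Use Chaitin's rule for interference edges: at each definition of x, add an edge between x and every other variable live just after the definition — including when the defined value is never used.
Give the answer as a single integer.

def/use:
  B0: def={x,y} ue=∅
  B1: def={s,u} ue={y}
  B2: def={v,y} ue={x}
  B3: def={u,x} ue={x}
  B4: def={t,v} ue=∅

Backward fixpoint:
  B0: in=∅ out={x,y}
  B1: in={x,y} out={x}
  B2: in={x} out={x}
  B3: in={x} out=∅
  B4: in=∅ out=∅

Interfere edges:
  s: {x,y}
  t: ∅
  u: {x}
  v: {x}
  x: {s,u,v,y}
  y: {s,x}

Chromatic number:
  clique {s,x,y} ⇒ need ≥ 3
  3-colouring: c0={t,x}  c1={s,u,v}  c2={y}
  χ = 3

Answer: 3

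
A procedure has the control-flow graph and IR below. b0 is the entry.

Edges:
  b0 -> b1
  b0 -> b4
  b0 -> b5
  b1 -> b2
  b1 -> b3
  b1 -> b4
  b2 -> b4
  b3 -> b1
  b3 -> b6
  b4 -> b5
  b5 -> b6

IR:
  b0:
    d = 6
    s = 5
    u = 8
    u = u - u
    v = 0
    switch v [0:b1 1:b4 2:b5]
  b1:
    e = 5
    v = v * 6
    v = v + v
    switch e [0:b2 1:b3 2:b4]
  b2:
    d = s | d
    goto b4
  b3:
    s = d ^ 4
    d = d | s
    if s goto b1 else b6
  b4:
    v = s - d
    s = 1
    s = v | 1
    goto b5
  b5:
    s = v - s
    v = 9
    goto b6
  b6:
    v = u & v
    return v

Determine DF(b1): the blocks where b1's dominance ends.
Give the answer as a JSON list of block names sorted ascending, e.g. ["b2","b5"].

Answer: ["b1", "b4", "b6"]

Derivation:
idom tree: b1←b0 b2←b1 b3←b1 b4←b0 b5←b0 b6←b0
Join-block Dom:
  b1: preds {b0,b3}: {b0} ∩ {b0,b1,b3} = {b0}; idom=b0
  b4: preds {b0,b1,b2}: {b0} ∩ {b0,b1} ∩ {b0,b1,b2} = {b0}; idom=b0
  b5: preds {b0,b4}: {b0} ∩ {b0,b4} = {b0}; idom=b0
  b6: preds {b3,b5}: {b0,b1,b3} ∩ {b0,b5} = {b0}; idom=b0

DF derivation:
  join b1 pred b0: · stop@b0
  join b1 pred b3: b3→b1 stop@b0
  join b4 pred b0: · stop@b0
  join b4 pred b1: b1 stop@b0
  join b4 pred b2: b2→b1 stop@b0
  join b5 pred b0: · stop@b0
  join b5 pred b4: b4 stop@b0
  join b6 pred b3: b3→b1 stop@b0
  join b6 pred b5: b5 stop@b0
  b0: DF=∅
  b1: DF={b1,b4,b6}
  b2: DF={b4}
  b3: DF={b1,b6}
  b4: DF={b5}
  b5: DF={b6}
  b6: DF=∅

DF(b1) = ["b1", "b4", "b6"]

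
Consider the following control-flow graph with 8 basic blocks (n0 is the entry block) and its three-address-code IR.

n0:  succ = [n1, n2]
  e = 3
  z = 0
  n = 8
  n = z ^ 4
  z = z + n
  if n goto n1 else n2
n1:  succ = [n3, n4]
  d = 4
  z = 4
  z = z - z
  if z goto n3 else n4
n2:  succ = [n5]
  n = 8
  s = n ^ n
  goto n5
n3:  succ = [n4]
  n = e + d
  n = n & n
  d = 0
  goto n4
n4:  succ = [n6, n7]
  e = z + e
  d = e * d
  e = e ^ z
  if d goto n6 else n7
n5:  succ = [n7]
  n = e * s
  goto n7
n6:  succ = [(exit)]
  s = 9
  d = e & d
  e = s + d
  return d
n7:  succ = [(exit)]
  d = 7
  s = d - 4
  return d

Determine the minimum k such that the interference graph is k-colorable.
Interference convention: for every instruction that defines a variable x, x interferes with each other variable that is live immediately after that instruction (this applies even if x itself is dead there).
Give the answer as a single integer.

Answer: 3

Analysis:
Per-block:
  n0 def {e,n,z} use ∅
  n1 def {d,z} use ∅
  n2 def {n,s} use ∅
  n3 def {d,n} use {d,e}
  n4 def {d,e} use {d,e,z}
  n5 def {n} use {e,s}
  n6 def {d,e,s} use {d,e}
  n7 def {d,s} use ∅

Live sets:
  live n0: ∅→{e}
  live n1: {e}→{d,e,z}
  live n2: {e}→{e,s}
  live n3: {d,e,z}→{d,e,z}
  live n4: {d,e,z}→{d,e}
  live n5: {e,s}→∅
  live n6: {d,e}→∅
  live n7: ∅→∅

Conflict graph:
  d↔{e,s,z}
  e↔{d,n,s,z}
  n↔{e,z}
  s↔{d,e}
  z↔{d,e,n}

Colouring:
  lower bound: {d,e,s} mutually conflict ⇒ χ ≥ 3
  assign d→R1 e→R0 n→R1 s→R2 z→R2 — no edge inside a register ⇒ χ ≤ 3
  χ = 3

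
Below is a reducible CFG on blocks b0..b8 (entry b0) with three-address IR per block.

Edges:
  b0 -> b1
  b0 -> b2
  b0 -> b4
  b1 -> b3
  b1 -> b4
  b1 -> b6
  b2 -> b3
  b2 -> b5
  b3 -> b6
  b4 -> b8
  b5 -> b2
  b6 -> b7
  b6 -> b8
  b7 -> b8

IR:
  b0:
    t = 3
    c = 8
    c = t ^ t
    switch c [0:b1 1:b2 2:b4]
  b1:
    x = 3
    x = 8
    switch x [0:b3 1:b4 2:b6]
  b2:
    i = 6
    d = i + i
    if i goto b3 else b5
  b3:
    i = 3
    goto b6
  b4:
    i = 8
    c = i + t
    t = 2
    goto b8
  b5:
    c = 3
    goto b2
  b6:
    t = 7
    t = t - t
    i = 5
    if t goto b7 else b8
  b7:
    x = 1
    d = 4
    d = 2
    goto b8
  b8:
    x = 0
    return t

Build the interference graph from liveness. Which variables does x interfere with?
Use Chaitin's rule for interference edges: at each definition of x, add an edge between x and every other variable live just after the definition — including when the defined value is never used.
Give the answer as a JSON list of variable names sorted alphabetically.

Block summaries:
  b0 def {c,t} use ∅
  b1 def {x} use ∅
  b2 def {d,i} use ∅
  b3 def {i} use ∅
  b4 def {c,i,t} use {t}
  b5 def {c} use ∅
  b6 def {i,t} use ∅
  b7 def {d,x} use ∅
  b8 def {x} use {t}

Live sets:
  b0 li=∅ lo={t}
  b1 li={t} lo={t}
  b2 li=∅ lo=∅
  b3 li=∅ lo=∅
  b4 li={t} lo={t}
  b5 li=∅ lo=∅
  b6 li=∅ lo={t}
  b7 li={t} lo={t}
  b8 li={t} lo=∅

Interference:
  c↔{t}
  d↔{i,t}
  i↔{d,t}
  t↔{c,d,i,x}
  x↔{t}

N(x) = ["t"]

Answer: ["t"]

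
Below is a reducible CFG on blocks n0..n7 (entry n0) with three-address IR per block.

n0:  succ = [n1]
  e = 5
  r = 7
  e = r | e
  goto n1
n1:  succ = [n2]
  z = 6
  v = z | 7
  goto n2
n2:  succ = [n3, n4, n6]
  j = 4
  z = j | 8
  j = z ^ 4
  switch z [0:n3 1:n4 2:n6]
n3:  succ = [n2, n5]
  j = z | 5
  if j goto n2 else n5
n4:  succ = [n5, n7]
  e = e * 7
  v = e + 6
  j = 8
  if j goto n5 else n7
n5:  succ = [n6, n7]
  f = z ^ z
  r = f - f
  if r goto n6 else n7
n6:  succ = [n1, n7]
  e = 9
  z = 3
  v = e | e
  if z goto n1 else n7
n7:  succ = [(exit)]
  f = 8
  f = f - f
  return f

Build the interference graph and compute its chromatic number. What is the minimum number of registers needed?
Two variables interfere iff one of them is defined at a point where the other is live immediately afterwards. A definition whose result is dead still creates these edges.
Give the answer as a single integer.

Answer: 3

Working:
Per-block:
  n0 def {e,r} use ∅
  n1 def {v,z} use ∅
  n2 def {j,z} use ∅
  n3 def {j} use {z}
  n4 def {e,j,v} use {e}
  n5 def {f,r} use {z}
  n6 def {e,v,z} use ∅
  n7 def {f} use ∅

Live sets:
  live n0: ∅→{e}
  live n1: {e}→{e}
  live n2: {e}→{e,z}
  live n3: {e,z}→{e,z}
  live n4: {e,z}→{z}
  live n5: {z}→∅
  live n6: ∅→{e}
  live n7: ∅→∅

Conflict graph:
  e — {j,r,v,z}
  f — ∅
  j — {e,z}
  r — {e}
  v — {e,z}
  z — {e,j,v}

Colouring:
  clique {e,j,z} ⇒ need ≥ 3
  3-colouring: c0={e,f}  c1={r,z}  c2={j,v}
  χ = 3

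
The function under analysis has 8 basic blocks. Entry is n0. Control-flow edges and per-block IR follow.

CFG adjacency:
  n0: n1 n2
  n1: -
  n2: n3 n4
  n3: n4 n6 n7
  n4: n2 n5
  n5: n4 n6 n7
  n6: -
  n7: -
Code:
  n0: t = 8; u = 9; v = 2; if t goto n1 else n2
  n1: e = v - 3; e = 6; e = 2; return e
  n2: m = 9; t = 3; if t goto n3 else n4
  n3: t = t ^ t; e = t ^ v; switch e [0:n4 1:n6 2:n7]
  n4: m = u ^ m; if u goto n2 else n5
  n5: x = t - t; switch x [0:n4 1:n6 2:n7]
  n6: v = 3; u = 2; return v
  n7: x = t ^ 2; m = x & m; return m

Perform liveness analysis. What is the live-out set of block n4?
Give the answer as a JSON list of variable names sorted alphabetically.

def/use:
  n0 def {t,u,v} use ∅
  n1 def {e} use {v}
  n2 def {m,t} use ∅
  n3 def {e,t} use {t,v}
  n4 def {m} use {m,u}
  n5 def {x} use {t}
  n6 def {u,v} use ∅
  n7 def {m,x} use {m,t}

Live sets:
  n0 li=∅ lo={u,v}
  n1 li={v} lo=∅
  n2 li={u,v} lo={m,t,u,v}
  n3 li={m,t,u,v} lo={m,t,u,v}
  n4 li={m,t,u,v} lo={m,t,u,v}
  n5 li={m,t,u,v} lo={m,t,u,v}
  n6 li=∅ lo=∅
  n7 li={m,t} lo=∅

live-out(n4) = ["m", "t", "u", "v"]

Answer: ["m", "t", "u", "v"]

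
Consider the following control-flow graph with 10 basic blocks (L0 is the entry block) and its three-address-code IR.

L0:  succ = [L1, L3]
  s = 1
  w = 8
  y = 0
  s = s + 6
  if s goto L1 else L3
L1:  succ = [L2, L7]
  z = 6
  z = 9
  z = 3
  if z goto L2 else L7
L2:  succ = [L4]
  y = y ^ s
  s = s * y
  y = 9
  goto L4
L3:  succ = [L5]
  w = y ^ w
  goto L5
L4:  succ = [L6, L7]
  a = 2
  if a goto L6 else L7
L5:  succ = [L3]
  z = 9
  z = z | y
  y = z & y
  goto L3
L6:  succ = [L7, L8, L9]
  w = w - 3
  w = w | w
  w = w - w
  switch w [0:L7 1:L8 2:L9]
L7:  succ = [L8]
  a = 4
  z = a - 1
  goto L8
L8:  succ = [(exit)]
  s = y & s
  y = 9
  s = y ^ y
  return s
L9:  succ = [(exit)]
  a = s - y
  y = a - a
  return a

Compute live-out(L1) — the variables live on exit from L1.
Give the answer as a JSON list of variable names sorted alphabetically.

def/use:
  L0 def {s,w,y} use ∅
  L1 def {z} use ∅
  L2 def {s,y} use {s,y}
  L3 def {w} use {w,y}
  L4 def {a} use ∅
  L5 def {y,z} use {y}
  L6 def {w} use {w}
  L7 def {a,z} use ∅
  L8 def {s,y} use {s,y}
  L9 def {a,y} use {s,y}

Liveness:
  live L0: ∅→{s,w,y}
  live L1: {s,w,y}→{s,w,y}
  live L2: {s,w,y}→{s,w,y}
  live L3: {w,y}→{w,y}
  live L4: {s,w,y}→{s,w,y}
  live L5: {w,y}→{w,y}
  live L6: {s,w,y}→{s,y}
  live L7: {s,y}→{s,y}
  live L8: {s,y}→∅
  live L9: {s,y}→∅

live-out(L1) = ["s", "w", "y"]

Answer: ["s", "w", "y"]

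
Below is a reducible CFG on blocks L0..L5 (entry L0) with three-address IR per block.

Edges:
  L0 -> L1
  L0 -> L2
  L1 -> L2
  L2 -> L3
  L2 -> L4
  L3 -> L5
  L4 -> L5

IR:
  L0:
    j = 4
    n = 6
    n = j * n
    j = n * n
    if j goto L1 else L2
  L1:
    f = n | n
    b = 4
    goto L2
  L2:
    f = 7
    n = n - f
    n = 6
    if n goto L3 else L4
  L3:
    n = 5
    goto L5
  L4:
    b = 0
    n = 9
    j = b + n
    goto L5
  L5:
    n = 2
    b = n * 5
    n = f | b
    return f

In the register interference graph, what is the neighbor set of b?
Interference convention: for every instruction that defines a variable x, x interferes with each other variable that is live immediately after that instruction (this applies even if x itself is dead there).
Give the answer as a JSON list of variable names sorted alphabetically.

def/use:
  L0: def={j,n} ue=∅
  L1: def={b,f} ue={n}
  L2: def={f,n} ue={n}
  L3: def={n} ue=∅
  L4: def={b,j,n} ue=∅
  L5: def={b,n} ue={f}

Liveness:
  L0 li=∅ lo={n}
  L1 li={n} lo={n}
  L2 li={n} lo={f}
  L3 li={f} lo={f}
  L4 li={f} lo={f}
  L5 li={f} lo=∅

Conflict graph:
  b↔{f,n}
  f↔{b,j,n}
  j↔{f,n}
  n↔{b,f,j}

N(b) = ["f", "n"]

Answer: ["f", "n"]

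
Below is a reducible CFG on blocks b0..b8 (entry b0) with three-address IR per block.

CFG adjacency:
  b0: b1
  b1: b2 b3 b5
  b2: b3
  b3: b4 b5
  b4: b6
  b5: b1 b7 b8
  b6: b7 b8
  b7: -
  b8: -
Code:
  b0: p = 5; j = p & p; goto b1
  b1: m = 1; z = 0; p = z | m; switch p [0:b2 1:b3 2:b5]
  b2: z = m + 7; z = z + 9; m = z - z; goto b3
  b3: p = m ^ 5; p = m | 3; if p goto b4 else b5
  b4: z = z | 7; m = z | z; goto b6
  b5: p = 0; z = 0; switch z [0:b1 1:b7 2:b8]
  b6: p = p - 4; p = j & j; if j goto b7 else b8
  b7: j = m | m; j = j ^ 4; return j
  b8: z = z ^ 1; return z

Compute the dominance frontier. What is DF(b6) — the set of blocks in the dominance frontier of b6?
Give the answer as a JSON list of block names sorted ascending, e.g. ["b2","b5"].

idom tree: b1←b0 b2←b1 b3←b1 b4←b3 b5←b1 b6←b4 b7←b1 b8←b1
Dom at joins:
  b1: preds {b0,b5}: {b0} ∩ {b0,b1,b5} = {b0}; idom=b0
  b3: preds {b1,b2}: {b0,b1} ∩ {b0,b1,b2} = {b0,b1}; idom=b1
  b5: preds {b1,b3}: {b0,b1} ∩ {b0,b1,b3} = {b0,b1}; idom=b1
  b7: preds {b5,b6}: {b0,b1,b5} ∩ {b0,b1,b3,b4,b6} = {b0,b1}; idom=b1
  b8: preds {b5,b6}: {b0,b1,b5} ∩ {b0,b1,b3,b4,b6} = {b0,b1}; idom=b1

DF derivation:
  b1←b0: walk · to b0
  b1←b5: walk b5→b1 to b0
  b3←b1: walk · to b1
  b3←b2: walk b2 to b1
  b5←b1: walk · to b1
  b5←b3: walk b3 to b1
  b7←b5: walk b5 to b1
  b7←b6: walk b6→b4→b3 to b1
  b8←b5: walk b5 to b1
  b8←b6: walk b6→b4→b3 to b1
  b0: DF=∅
  b1: DF={b1}
  b2: DF={b3}
  b3: DF={b5,b7,b8}
  b4: DF={b7,b8}
  b5: DF={b1,b7,b8}
  b6: DF={b7,b8}
  b7: DF=∅
  b8: DF=∅

DF(b6) = ["b7", "b8"]

Answer: ["b7", "b8"]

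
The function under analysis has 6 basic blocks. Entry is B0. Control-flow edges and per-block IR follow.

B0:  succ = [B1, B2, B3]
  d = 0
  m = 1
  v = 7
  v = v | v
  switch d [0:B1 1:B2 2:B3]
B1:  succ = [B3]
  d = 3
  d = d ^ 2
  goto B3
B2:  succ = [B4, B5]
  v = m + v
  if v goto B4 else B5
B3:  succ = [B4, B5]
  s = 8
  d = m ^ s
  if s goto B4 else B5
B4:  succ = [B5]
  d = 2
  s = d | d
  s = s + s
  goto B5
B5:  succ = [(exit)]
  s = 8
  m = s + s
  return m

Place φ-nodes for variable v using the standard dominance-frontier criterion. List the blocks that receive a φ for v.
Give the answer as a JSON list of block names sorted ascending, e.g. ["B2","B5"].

idom tree: B1←B0 B2←B0 B3←B0 B4←B0 B5←B0
Join-block Dom:
  B3: preds {B0,B1}: {B0} ∩ {B0,B1} = {B0}; idom=B0
  B4: preds {B2,B3}: {B0,B2} ∩ {B0,B3} = {B0}; idom=B0
  B5: preds {B2,B3,B4}: {B0,B2} ∩ {B0,B3} ∩ {B0,B4} = {B0}; idom=B0

DF derivation:
  B3←B0: walk · to B0
  B3←B1: walk B1 to B0
  B4←B2: walk B2 to B0
  B4←B3: walk B3 to B0
  B5←B2: walk B2 to B0
  B5←B3: walk B3 to B0
  B5←B4: walk B4 to B0
  DF(B0)=∅
  DF(B1)={B3}
  DF(B2)={B4,B5}
  DF(B3)={B4,B5}
  DF(B4)={B5}
  DF(B5)=∅

φ for v: defs {B0,B2}
  DF⁺ = {B4,B5}

Answer: ["B4", "B5"]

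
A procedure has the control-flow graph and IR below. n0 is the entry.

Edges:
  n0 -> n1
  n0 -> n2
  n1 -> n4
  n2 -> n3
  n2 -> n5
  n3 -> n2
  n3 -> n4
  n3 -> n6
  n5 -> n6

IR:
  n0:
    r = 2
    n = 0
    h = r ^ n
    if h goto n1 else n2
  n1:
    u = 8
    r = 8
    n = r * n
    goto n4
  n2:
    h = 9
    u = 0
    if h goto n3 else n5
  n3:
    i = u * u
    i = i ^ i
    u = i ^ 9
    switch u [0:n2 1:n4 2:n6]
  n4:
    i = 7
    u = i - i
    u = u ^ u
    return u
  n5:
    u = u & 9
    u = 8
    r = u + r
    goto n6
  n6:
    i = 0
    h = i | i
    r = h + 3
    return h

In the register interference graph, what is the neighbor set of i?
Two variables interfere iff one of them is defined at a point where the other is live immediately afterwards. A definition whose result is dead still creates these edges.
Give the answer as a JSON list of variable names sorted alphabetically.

Block summaries:
  n0 def {h,n,r} use ∅
  n1 def {n,r,u} use {n}
  n2 def {h,u} use ∅
  n3 def {i,u} use {u}
  n4 def {i,u} use ∅
  n5 def {r,u} use {r,u}
  n6 def {h,i,r} use ∅

Backward fixpoint:
  live n0: ∅→{n,r}
  live n1: {n}→∅
  live n2: {r}→{r,u}
  live n3: {r,u}→{r}
  live n4: ∅→∅
  live n5: {r,u}→∅
  live n6: ∅→∅

Interference:
  h — {n,r,u}
  i — {r}
  n — {h,r,u}
  r — {h,i,n,u}
  u — {h,n,r}

N(i) = ["r"]

Answer: ["r"]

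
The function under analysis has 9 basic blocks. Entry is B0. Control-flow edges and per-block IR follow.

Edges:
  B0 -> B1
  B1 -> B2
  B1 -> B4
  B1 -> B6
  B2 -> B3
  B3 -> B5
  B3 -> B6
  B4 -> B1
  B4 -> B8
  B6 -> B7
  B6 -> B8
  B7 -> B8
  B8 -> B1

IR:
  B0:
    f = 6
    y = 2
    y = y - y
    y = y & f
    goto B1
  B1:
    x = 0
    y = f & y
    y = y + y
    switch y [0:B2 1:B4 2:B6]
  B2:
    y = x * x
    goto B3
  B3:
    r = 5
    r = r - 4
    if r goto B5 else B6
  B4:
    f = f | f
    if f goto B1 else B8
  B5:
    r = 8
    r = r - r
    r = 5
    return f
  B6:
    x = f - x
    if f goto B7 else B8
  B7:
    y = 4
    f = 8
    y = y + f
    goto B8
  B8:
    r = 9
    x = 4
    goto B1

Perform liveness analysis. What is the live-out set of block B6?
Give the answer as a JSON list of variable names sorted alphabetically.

Answer: ["f", "y"]

Derivation:
Per-block:
  B0 def {f,y} use ∅
  B1 def {x,y} use {f,y}
  B2 def {y} use {x}
  B3 def {r} use ∅
  B4 def {f} use {f}
  B5 def {r} use {f}
  B6 def {x} use {f,x}
  B7 def {f,y} use ∅
  B8 def {r,x} use ∅

Liveness:
  live B0: ∅→{f,y}
  live B1: {f,y}→{f,x,y}
  live B2: {f,x}→{f,x,y}
  live B3: {f,x,y}→{f,x,y}
  live B4: {f,y}→{f,y}
  live B5: {f}→∅
  live B6: {f,x,y}→{f,y}
  live B7: ∅→{f,y}
  live B8: {f,y}→{f,y}

live-out(B6) = ["f", "y"]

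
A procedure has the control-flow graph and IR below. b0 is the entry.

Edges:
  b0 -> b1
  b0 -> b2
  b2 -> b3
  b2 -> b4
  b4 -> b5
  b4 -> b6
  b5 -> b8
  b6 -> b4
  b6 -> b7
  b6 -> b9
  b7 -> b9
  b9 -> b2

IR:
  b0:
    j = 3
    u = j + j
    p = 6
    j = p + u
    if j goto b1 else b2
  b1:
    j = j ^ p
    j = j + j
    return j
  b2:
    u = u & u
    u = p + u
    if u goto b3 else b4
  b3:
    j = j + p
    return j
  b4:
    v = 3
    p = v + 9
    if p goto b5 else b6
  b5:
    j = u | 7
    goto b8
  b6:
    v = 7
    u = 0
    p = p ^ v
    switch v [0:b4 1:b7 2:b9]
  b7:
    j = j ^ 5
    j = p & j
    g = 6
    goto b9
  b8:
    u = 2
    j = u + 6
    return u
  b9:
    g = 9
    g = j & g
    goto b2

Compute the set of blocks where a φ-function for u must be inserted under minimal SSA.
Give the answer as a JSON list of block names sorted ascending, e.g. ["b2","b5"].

idom tree: b1←b0 b2←b0 b3←b2 b4←b2 b5←b4 b6←b4 b7←b6 b8←b5 b9←b6
Dom∩ at merges:
  b2: preds {b0,b9}: {b0} ∩ {b0,b2,b4,b6,b9} = {b0}; idom=b0
  b4: preds {b2,b6}: {b0,b2} ∩ {b0,b2,b4,b6} = {b0,b2}; idom=b2
  b9: preds {b6,b7}: {b0,b2,b4,b6} ∩ {b0,b2,b4,b6,b7} = {b0,b2,b4,b6}; idom=b6

DF derivation:
  join b2 pred b0: · stop@b0
  join b2 pred b9: b9→b6→b4→b2 stop@b0
  join b4 pred b2: · stop@b2
  join b4 pred b6: b6→b4 stop@b2
  join b9 pred b6: · stop@b6
  join b9 pred b7: b7 stop@b6
  b0 → ∅
  b1 → ∅
  b2 → {b2}
  b3 → ∅
  b4 → {b2,b4}
  b5 → ∅
  b6 → {b2,b4}
  b7 → {b9}
  b8 → ∅
  b9 → {b2}

φ for u: defs {b0,b2,b6,b8}
  DF⁺ = {b2,b4}

Answer: ["b2", "b4"]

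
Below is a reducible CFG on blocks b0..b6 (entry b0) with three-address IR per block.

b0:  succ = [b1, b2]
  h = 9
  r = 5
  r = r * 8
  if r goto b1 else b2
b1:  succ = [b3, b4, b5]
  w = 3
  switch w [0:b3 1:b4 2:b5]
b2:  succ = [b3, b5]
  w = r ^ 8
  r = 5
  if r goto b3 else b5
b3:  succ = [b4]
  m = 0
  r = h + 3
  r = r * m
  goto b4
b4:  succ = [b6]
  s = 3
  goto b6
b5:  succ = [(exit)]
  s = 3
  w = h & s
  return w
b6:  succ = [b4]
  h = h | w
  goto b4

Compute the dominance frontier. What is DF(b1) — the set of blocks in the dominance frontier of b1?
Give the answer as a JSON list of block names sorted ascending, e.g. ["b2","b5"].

idom tree: b1←b0 b2←b0 b3←b0 b4←b0 b5←b0 b6←b4
Dom at joins:
  b3: preds {b1,b2}: {b0,b1} ∩ {b0,b2} = {b0}; idom=b0
  b4: preds {b1,b3,b6}: {b0,b1} ∩ {b0,b3} ∩ {b0,b4,b6} = {b0}; idom=b0
  b5: preds {b1,b2}: {b0,b1} ∩ {b0,b2} = {b0}; idom=b0

DF walk-up:
  b3←b1: walk b1 to b0
  b3←b2: walk b2 to b0
  b4←b1: walk b1 to b0
  b4←b3: walk b3 to b0
  b4←b6: walk b6→b4 to b0
  b5←b1: walk b1 to b0
  b5←b2: walk b2 to b0
  b0 → ∅
  b1 → {b3,b4,b5}
  b2 → {b3,b5}
  b3 → {b4}
  b4 → {b4}
  b5 → ∅
  b6 → {b4}

DF(b1) = ["b3", "b4", "b5"]

Answer: ["b3", "b4", "b5"]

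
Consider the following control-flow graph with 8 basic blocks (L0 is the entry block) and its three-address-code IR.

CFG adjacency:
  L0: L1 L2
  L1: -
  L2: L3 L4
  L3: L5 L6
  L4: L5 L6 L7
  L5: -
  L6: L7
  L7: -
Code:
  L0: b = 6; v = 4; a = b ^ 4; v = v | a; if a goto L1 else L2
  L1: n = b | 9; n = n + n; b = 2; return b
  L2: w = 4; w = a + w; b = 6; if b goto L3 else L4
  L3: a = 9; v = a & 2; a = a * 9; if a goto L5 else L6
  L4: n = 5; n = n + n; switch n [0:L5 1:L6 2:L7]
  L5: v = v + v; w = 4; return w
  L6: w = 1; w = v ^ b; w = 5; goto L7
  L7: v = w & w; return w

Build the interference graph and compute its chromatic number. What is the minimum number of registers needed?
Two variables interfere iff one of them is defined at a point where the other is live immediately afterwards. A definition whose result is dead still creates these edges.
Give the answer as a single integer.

Answer: 4

Derivation:
Block summaries:
  L0 def {a,b,v} use ∅
  L1 def {b,n} use {b}
  L2 def {b,w} use {a}
  L3 def {a,v} use ∅
  L4 def {n} use ∅
  L5 def {v,w} use {v}
  L6 def {w} use {b,v}
  L7 def {v} use {w}

Backward fixpoint:
  L0: in=∅ out={a,b,v}
  L1: in={b} out=∅
  L2: in={a,v} out={b,v,w}
  L3: in={b} out={b,v}
  L4: in={b,v,w} out={b,v,w}
  L5: in={v} out=∅
  L6: in={b,v} out={w}
  L7: in={w} out=∅

Interference:
  a — {b,v,w}
  b — {a,n,v,w}
  n — {b,v,w}
  v — {a,b,n,w}
  w — {a,b,n,v}

Colouring:
  clique {a,b,v,w} ⇒ need ≥ 4
  assign a→r3 b→r0 n→r3 v→r1 w→r2 — no edge inside a register ⇒ χ ≤ 4
  χ = 4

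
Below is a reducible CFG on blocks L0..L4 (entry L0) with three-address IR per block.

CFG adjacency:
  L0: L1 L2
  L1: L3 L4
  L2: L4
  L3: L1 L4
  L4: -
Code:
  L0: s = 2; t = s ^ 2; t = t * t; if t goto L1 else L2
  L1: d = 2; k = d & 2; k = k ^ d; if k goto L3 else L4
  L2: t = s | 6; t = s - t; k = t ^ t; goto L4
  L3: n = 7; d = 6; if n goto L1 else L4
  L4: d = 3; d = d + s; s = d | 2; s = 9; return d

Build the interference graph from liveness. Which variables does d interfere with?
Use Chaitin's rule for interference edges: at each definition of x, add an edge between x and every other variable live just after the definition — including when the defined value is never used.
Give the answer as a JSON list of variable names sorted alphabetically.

Answer: ["k", "n", "s"]

Analysis:
Per-block:
  L0: {s,t} / ∅
  L1: {d,k} / ∅
  L2: {k,t} / {s}
  L3: {d,n} / ∅
  L4: {d,s} / {s}

Backward fixpoint:
  L0: in=∅ out={s}
  L1: in={s} out={s}
  L2: in={s} out={s}
  L3: in={s} out={s}
  L4: in={s} out=∅

Interference:
  d — {k,n,s}
  k — {d,s}
  n — {d,s}
  s — {d,k,n,t}
  t — {s}

N(d) = ["k", "n", "s"]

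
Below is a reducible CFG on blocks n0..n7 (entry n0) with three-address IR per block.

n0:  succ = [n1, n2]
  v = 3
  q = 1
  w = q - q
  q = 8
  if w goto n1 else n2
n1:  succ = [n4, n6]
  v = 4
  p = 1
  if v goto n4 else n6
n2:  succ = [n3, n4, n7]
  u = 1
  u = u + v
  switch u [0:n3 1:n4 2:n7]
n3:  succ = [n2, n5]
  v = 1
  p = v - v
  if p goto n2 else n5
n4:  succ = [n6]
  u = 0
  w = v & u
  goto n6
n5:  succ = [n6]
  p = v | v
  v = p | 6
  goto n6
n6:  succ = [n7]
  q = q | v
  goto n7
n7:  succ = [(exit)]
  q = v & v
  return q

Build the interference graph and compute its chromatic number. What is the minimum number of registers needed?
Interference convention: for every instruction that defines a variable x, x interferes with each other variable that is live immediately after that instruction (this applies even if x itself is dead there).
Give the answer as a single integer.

def/use:
  n0: def={q,v,w} ue=∅
  n1: def={p,v} ue=∅
  n2: def={u} ue={v}
  n3: def={p,v} ue=∅
  n4: def={u,w} ue={v}
  n5: def={p,v} ue={v}
  n6: def={q} ue={q,v}
  n7: def={q} ue={v}

Backward fixpoint:
  n0: in=∅ out={q,v}
  n1: in={q} out={q,v}
  n2: in={q,v} out={q,v}
  n3: in={q} out={q,v}
  n4: in={q,v} out={q,v}
  n5: in={q,v} out={q,v}
  n6: in={q,v} out={v}
  n7: in={v} out=∅

Interfere edges:
  p — {q,v}
  q — {p,u,v,w}
  u — {q,v}
  v — {p,q,u,w}
  w — {q,v}

Registers:
  lower bound: {p,q,v} mutually conflict ⇒ χ ≥ 3
  3-colouring: R0={q}  R1={v}  R2={p,u,w}
  χ = 3

Answer: 3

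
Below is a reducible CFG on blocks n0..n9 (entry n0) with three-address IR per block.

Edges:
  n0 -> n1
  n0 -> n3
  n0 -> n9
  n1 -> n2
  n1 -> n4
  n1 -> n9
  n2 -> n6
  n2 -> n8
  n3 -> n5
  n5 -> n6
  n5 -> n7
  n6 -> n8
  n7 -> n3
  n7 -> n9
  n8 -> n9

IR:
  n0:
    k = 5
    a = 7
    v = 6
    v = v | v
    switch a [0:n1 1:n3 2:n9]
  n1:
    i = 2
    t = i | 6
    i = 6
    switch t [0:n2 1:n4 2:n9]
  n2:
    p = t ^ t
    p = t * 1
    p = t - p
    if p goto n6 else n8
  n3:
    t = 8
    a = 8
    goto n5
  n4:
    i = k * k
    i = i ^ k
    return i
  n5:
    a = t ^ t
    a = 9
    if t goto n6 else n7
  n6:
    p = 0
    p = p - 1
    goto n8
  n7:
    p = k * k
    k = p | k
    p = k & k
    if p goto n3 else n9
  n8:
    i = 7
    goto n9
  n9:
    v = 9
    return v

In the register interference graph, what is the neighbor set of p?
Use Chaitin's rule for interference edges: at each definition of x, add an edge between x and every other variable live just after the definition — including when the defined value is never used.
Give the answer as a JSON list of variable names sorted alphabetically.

Per-block:
  n0: {a,k,v} / ∅
  n1: {i,t} / ∅
  n2: {p} / {t}
  n3: {a,t} / ∅
  n4: {i} / {k}
  n5: {a} / {t}
  n6: {p} / ∅
  n7: {k,p} / {k}
  n8: {i} / ∅
  n9: {v} / ∅

Backward fixpoint:
  live n0: ∅→{k}
  live n1: {k}→{k,t}
  live n2: {t}→∅
  live n3: {k}→{k,t}
  live n4: {k}→∅
  live n5: {k,t}→{k}
  live n6: ∅→∅
  live n7: {k}→{k}
  live n8: ∅→∅
  live n9: ∅→∅

Interfere edges:
  a↔{k,t,v}
  i↔{k,t}
  k↔{a,i,p,t,v}
  p↔{k,t}
  t↔{a,i,k,p}
  v↔{a,k}

N(p) = ["k", "t"]

Answer: ["k", "t"]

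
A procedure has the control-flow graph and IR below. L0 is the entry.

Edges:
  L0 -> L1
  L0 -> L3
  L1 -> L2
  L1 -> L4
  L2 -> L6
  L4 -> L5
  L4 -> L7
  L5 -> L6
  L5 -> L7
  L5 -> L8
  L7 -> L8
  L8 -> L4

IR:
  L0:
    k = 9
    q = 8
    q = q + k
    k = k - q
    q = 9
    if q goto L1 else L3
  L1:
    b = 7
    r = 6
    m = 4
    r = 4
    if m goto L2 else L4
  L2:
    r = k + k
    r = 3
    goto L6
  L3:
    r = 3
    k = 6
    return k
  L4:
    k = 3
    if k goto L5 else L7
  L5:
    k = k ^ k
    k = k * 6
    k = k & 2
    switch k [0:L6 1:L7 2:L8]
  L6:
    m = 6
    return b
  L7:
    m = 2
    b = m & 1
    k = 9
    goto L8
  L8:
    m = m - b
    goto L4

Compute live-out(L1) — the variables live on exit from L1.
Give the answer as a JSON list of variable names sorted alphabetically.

def/use:
  L0: {k,q} / ∅
  L1: {b,m,r} / ∅
  L2: {r} / {k}
  L3: {k,r} / ∅
  L4: {k} / ∅
  L5: {k} / {k}
  L6: {m} / {b}
  L7: {b,k,m} / ∅
  L8: {m} / {b,m}

Backward fixpoint:
  live L0: ∅→{k}
  live L1: {k}→{b,k,m}
  live L2: {b,k}→{b}
  live L3: ∅→∅
  live L4: {b,m}→{b,k,m}
  live L5: {b,k,m}→{b,m}
  live L6: {b}→∅
  live L7: ∅→{b,m}
  live L8: {b,m}→{b,m}

live-out(L1) = ["b", "k", "m"]

Answer: ["b", "k", "m"]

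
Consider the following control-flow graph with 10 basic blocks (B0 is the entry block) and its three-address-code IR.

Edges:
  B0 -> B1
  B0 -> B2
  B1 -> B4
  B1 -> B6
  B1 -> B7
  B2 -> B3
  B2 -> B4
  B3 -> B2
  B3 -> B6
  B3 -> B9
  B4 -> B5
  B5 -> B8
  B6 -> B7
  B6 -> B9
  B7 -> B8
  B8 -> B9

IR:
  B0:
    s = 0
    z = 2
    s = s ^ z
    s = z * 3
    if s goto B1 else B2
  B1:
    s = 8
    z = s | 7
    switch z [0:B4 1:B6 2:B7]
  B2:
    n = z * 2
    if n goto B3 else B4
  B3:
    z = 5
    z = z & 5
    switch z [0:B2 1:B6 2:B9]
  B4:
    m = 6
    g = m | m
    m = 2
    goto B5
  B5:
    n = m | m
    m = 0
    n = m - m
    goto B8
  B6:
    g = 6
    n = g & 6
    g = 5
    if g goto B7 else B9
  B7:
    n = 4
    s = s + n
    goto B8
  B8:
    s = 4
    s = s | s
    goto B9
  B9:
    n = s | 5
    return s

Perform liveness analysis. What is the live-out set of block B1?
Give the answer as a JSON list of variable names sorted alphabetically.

Block summaries:
  B0: {s,z} / ∅
  B1: {s,z} / ∅
  B2: {n} / {z}
  B3: {z} / ∅
  B4: {g,m} / ∅
  B5: {m,n} / {m}
  B6: {g,n} / ∅
  B7: {n,s} / {s}
  B8: {s} / ∅
  B9: {n} / {s}

Liveness:
  B0: in=∅ out={s,z}
  B1: in=∅ out={s}
  B2: in={s,z} out={s}
  B3: in={s} out={s,z}
  B4: in=∅ out={m}
  B5: in={m} out=∅
  B6: in={s} out={s}
  B7: in={s} out=∅
  B8: in=∅ out={s}
  B9: in={s} out=∅

live-out(B1) = ["s"]

Answer: ["s"]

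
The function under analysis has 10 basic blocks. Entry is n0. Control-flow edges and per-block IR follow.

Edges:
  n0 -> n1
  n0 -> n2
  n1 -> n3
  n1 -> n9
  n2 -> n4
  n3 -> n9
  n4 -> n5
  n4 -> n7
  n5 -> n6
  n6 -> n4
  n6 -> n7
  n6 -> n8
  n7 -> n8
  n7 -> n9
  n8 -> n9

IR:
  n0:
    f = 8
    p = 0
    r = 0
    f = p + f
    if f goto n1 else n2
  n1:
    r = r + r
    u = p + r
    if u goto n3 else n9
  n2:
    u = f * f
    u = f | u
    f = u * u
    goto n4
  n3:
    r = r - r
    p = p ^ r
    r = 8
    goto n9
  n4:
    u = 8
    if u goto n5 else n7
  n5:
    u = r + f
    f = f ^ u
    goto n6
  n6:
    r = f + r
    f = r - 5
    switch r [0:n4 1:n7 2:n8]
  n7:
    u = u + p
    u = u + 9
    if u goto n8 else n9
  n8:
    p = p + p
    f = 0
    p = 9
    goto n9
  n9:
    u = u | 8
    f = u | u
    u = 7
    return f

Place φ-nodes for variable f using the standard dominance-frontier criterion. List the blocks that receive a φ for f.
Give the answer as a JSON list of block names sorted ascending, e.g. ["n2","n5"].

idom tree: n1←n0 n2←n0 n3←n1 n4←n2 n5←n4 n6←n5 n7←n4 n8←n4 n9←n0
Join-block Dom:
  n4: preds {n2,n6}: {n0,n2} ∩ {n0,n2,n4,n5,n6} = {n0,n2}; idom=n2
  n7: preds {n4,n6}: {n0,n2,n4} ∩ {n0,n2,n4,n5,n6} = {n0,n2,n4}; idom=n4
  n8: preds {n6,n7}: {n0,n2,n4,n5,n6} ∩ {n0,n2,n4,n7} = {n0,n2,n4}; idom=n4
  n9: preds {n1,n3,n7,n8}: {n0,n1} ∩ {n0,n1,n3} ∩ {n0,n2,n4,n7} ∩ {n0,n2,n4,n8} = {n0}; idom=n0

Frontier:
  n4←n2: walk · to n2
  n4←n6: walk n6→n5→n4 to n2
  n7←n4: walk · to n4
  n7←n6: walk n6→n5 to n4
  n8←n6: walk n6→n5 to n4
  n8←n7: walk n7 to n4
  n9←n1: walk n1 to n0
  n9←n3: walk n3→n1 to n0
  n9←n7: walk n7→n4→n2 to n0
  n9←n8: walk n8→n4→n2 to n0
  DF(n0)=∅
  DF(n1)={n9}
  DF(n2)={n9}
  DF(n3)={n9}
  DF(n4)={n4,n9}
  DF(n5)={n4,n7,n8}
  DF(n6)={n4,n7,n8}
  DF(n7)={n8,n9}
  DF(n8)={n9}
  DF(n9)=∅

φ for f: defs {n0,n2,n5,n6,n8,n9}
  DF⁺ = {n4,n7,n8,n9}

Answer: ["n4", "n7", "n8", "n9"]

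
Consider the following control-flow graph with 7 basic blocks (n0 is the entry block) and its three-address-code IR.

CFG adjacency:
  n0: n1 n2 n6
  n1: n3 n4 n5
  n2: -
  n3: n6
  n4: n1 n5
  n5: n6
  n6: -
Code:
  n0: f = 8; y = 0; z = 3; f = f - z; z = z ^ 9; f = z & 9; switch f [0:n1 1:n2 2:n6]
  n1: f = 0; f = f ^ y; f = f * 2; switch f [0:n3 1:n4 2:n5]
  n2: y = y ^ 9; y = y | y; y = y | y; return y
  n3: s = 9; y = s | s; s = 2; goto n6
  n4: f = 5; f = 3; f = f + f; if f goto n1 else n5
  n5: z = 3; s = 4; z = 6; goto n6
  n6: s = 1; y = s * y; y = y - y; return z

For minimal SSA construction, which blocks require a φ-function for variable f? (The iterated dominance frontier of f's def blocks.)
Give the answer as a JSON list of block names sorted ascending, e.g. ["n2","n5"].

idom tree: n1←n0 n2←n0 n3←n1 n4←n1 n5←n1 n6←n0
Dom at joins:
  n1: preds {n0,n4}: {n0} ∩ {n0,n1,n4} = {n0}; idom=n0
  n5: preds {n1,n4}: {n0,n1} ∩ {n0,n1,n4} = {n0,n1}; idom=n1
  n6: preds {n0,n3,n5}: {n0} ∩ {n0,n1,n3} ∩ {n0,n1,n5} = {n0}; idom=n0

Frontier:
  join n1 pred n0: · stop@n0
  join n1 pred n4: n4→n1 stop@n0
  join n5 pred n1: · stop@n1
  join n5 pred n4: n4 stop@n1
  join n6 pred n0: · stop@n0
  join n6 pred n3: n3→n1 stop@n0
  join n6 pred n5: n5→n1 stop@n0
  DF(n0)=∅
  DF(n1)={n1,n6}
  DF(n2)=∅
  DF(n3)={n6}
  DF(n4)={n1,n5}
  DF(n5)={n6}
  DF(n6)=∅

φ for f: defs {n0,n1,n4}
  DF⁺ = {n1,n5,n6}

Answer: ["n1", "n5", "n6"]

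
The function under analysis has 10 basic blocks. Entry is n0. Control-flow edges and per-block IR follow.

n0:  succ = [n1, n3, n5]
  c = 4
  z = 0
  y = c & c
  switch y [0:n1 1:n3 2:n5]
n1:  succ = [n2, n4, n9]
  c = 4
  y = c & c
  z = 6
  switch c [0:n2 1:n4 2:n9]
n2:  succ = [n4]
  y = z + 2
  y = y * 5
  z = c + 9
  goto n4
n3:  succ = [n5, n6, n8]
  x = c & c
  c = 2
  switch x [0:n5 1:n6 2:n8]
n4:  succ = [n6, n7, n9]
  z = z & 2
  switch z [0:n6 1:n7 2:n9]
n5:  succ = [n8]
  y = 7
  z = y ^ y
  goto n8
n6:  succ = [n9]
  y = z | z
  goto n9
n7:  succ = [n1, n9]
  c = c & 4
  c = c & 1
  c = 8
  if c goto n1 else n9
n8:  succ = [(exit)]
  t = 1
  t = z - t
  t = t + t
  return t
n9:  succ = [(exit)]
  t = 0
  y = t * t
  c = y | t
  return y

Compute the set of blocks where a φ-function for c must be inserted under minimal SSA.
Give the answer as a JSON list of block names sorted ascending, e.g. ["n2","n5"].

idom tree: n1←n0 n2←n1 n3←n0 n4←n1 n5←n0 n6←n0 n7←n4 n8←n0 n9←n0
Join-block Dom:
  n1: preds {n0,n7}: {n0} ∩ {n0,n1,n4,n7} = {n0}; idom=n0
  n4: preds {n1,n2}: {n0,n1} ∩ {n0,n1,n2} = {n0,n1}; idom=n1
  n5: preds {n0,n3}: {n0} ∩ {n0,n3} = {n0}; idom=n0
  n6: preds {n3,n4}: {n0,n3} ∩ {n0,n1,n4} = {n0}; idom=n0
  n8: preds {n3,n5}: {n0,n3} ∩ {n0,n5} = {n0}; idom=n0
  n9: preds {n1,n4,n6,n7}: {n0,n1} ∩ {n0,n1,n4} ∩ {n0,n6} ∩ {n0,n1,n4,n7} = {n0}; idom=n0

DF walk-up:
  join n1 pred n0: · stop@n0
  join n1 pred n7: n7→n4→n1 stop@n0
  join n4 pred n1: · stop@n1
  join n4 pred n2: n2 stop@n1
  join n5 pred n0: · stop@n0
  join n5 pred n3: n3 stop@n0
  join n6 pred n3: n3 stop@n0
  join n6 pred n4: n4→n1 stop@n0
  join n8 pred n3: n3 stop@n0
  join n8 pred n5: n5 stop@n0
  join n9 pred n1: n1 stop@n0
  join n9 pred n4: n4→n1 stop@n0
  join n9 pred n6: n6 stop@n0
  join n9 pred n7: n7→n4→n1 stop@n0
  DF(n0)=∅
  DF(n1)={n1,n6,n9}
  DF(n2)={n4}
  DF(n3)={n5,n6,n8}
  DF(n4)={n1,n6,n9}
  DF(n5)={n8}
  DF(n6)={n9}
  DF(n7)={n1,n9}
  DF(n8)=∅
  DF(n9)=∅

φ for c: defs {n0,n1,n3,n7,n9}
  DF⁺ = {n1,n5,n6,n8,n9}

Answer: ["n1", "n5", "n6", "n8", "n9"]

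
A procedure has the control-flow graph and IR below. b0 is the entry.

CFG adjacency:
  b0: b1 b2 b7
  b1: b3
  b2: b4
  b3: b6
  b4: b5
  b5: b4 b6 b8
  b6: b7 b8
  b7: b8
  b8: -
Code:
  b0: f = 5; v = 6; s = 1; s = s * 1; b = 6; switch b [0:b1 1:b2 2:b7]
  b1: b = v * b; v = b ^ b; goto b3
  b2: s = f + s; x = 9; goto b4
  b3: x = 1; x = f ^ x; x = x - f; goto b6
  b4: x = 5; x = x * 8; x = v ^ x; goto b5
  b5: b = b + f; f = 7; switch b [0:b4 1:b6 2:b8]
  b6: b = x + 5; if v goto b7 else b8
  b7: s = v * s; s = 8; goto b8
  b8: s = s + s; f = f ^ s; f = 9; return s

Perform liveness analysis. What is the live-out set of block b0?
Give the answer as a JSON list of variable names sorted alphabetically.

Block summaries:
  b0 def {b,f,s,v} use ∅
  b1 def {b,v} use {b,v}
  b2 def {s,x} use {f,s}
  b3 def {x} use {f}
  b4 def {x} use {v}
  b5 def {b,f} use {b,f}
  b6 def {b} use {v,x}
  b7 def {s} use {s,v}
  b8 def {f,s} use {f,s}

Backward fixpoint:
  b0 li=∅ lo={b,f,s,v}
  b1 li={b,f,s,v} lo={f,s,v}
  b2 li={b,f,s,v} lo={b,f,s,v}
  b3 li={f,s,v} lo={f,s,v,x}
  b4 li={b,f,s,v} lo={b,f,s,v,x}
  b5 li={b,f,s,v,x} lo={b,f,s,v,x}
  b6 li={f,s,v,x} lo={f,s,v}
  b7 li={f,s,v} lo={f,s}
  b8 li={f,s} lo=∅

live-out(b0) = ["b", "f", "s", "v"]

Answer: ["b", "f", "s", "v"]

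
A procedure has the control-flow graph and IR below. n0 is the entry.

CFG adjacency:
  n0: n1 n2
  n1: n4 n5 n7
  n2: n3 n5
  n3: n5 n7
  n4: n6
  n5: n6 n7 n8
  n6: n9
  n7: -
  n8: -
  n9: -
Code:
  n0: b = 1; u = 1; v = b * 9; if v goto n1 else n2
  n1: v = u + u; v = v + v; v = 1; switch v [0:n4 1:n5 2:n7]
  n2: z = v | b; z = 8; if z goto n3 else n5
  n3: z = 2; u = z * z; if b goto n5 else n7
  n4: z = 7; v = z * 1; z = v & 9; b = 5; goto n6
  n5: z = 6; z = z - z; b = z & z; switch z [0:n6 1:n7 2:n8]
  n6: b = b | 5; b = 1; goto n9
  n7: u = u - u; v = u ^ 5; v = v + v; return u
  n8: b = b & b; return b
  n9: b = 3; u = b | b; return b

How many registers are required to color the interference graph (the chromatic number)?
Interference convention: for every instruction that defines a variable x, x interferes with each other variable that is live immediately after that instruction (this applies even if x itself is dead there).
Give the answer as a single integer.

Per-block:
  n0: def={b,u,v} ue=∅
  n1: def={v} ue={u}
  n2: def={z} ue={b,v}
  n3: def={u,z} ue={b}
  n4: def={b,v,z} ue=∅
  n5: def={b,z} ue=∅
  n6: def={b} ue={b}
  n7: def={u,v} ue={u}
  n8: def={b} ue={b}
  n9: def={b,u} ue=∅

Live sets:
  live n0: ∅→{b,u,v}
  live n1: {u}→{u}
  live n2: {b,u,v}→{b,u}
  live n3: {b}→{u}
  live n4: ∅→{b}
  live n5: {u}→{b,u}
  live n6: {b}→∅
  live n7: {u}→∅
  live n8: {b}→∅
  live n9: ∅→∅

Conflict graph:
  b: {u,v,z}
  u: {b,v,z}
  v: {b,u}
  z: {b,u}

Colouring:
  {b,u,v} pairwise interfere (3-clique) ⇒ χ ≥ 3
  3-colouring: c0={b}  c1={u}  c2={v,z}
  χ = 3

Answer: 3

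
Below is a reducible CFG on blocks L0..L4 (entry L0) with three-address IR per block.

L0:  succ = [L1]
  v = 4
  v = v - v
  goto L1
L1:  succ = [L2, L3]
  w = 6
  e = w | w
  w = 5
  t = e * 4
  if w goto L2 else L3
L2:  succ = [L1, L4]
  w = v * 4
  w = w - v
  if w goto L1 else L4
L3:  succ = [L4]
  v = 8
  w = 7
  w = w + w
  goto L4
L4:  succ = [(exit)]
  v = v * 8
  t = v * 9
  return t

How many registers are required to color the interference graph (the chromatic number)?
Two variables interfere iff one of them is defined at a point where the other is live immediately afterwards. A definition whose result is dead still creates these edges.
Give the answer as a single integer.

Per-block:
  L0: {v} / ∅
  L1: {e,t,w} / ∅
  L2: {w} / {v}
  L3: {v,w} / ∅
  L4: {t,v} / {v}

Backward fixpoint:
  live L0: ∅→{v}
  live L1: {v}→{v}
  live L2: {v}→{v}
  live L3: ∅→{v}
  live L4: {v}→∅

Interference:
  e↔{v,w}
  t↔{v,w}
  v↔{e,t,w}
  w↔{e,t,v}

Colouring:
  {e,v,w} pairwise interfere (3-clique) ⇒ χ ≥ 3
  assign e→R2 t→R2 v→R0 w→R1 — no edge inside a register ⇒ χ ≤ 3
  χ = 3

Answer: 3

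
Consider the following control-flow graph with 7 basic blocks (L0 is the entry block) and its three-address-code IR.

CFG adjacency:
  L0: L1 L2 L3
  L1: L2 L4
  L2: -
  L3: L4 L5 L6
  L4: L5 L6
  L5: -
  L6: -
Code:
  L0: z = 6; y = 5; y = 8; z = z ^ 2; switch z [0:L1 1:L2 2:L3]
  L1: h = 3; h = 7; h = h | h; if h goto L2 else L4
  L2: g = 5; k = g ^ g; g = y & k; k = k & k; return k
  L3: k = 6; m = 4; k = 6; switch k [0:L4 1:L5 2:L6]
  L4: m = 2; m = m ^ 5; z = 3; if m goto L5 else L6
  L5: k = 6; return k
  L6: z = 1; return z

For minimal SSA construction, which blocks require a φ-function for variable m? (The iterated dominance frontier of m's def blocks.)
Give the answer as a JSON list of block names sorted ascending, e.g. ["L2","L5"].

idom tree: L1←L0 L2←L0 L3←L0 L4←L0 L5←L0 L6←L0
Join-block Dom:
  L2: preds {L0,L1}: {L0} ∩ {L0,L1} = {L0}; idom=L0
  L4: preds {L1,L3}: {L0,L1} ∩ {L0,L3} = {L0}; idom=L0
  L5: preds {L3,L4}: {L0,L3} ∩ {L0,L4} = {L0}; idom=L0
  L6: preds {L3,L4}: {L0,L3} ∩ {L0,L4} = {L0}; idom=L0

DF walk-up:
  L2←L0: walk · to L0
  L2←L1: walk L1 to L0
  L4←L1: walk L1 to L0
  L4←L3: walk L3 to L0
  L5←L3: walk L3 to L0
  L5←L4: walk L4 to L0
  L6←L3: walk L3 to L0
  L6←L4: walk L4 to L0
  L0: DF=∅
  L1: DF={L2,L4}
  L2: DF=∅
  L3: DF={L4,L5,L6}
  L4: DF={L5,L6}
  L5: DF=∅
  L6: DF=∅

φ for m: defs {L3,L4}
  DF⁺ = {L4,L5,L6}

Answer: ["L4", "L5", "L6"]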